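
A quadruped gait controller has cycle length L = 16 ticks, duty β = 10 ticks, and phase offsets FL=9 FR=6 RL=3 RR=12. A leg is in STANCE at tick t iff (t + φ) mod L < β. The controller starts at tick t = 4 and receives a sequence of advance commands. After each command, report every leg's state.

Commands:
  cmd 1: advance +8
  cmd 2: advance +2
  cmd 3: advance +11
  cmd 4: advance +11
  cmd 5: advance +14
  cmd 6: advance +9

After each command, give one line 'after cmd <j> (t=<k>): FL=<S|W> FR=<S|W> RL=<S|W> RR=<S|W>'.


after cmd 1 (t=12): FL=S FR=S RL=W RR=S
after cmd 2 (t=14): FL=S FR=S RL=S RR=W
after cmd 3 (t=25): FL=S FR=W RL=W RR=S
after cmd 4 (t=36): FL=W FR=W RL=S RR=S
after cmd 5 (t=50): FL=W FR=S RL=S RR=W
after cmd 6 (t=59): FL=S FR=S RL=W RR=S

start t=4: FL=W FR=W RL=S RR=S
cmd 1: advance +8 → t=12, phase=(5,2,15,8) → FL=S FR=S RL=W RR=S
cmd 2: advance +2 → t=14, phase=(7,4,1,10) → FL=S FR=S RL=S RR=W
cmd 3: advance +11 → t=25, phase=(2,15,12,5) → FL=S FR=W RL=W RR=S
cmd 4: advance +11 → t=36, phase=(13,10,7,0) → FL=W FR=W RL=S RR=S
cmd 5: advance +14 → t=50, phase=(11,8,5,14) → FL=W FR=S RL=S RR=W
cmd 6: advance +9 → t=59, phase=(4,1,14,7) → FL=S FR=S RL=W RR=S


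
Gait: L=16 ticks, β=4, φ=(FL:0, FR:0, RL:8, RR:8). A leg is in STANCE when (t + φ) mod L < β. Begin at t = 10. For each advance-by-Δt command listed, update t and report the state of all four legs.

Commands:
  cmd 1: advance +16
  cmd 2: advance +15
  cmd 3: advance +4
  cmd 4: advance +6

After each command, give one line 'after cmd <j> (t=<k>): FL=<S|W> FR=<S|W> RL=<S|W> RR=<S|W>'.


after cmd 1 (t=26): FL=W FR=W RL=S RR=S
after cmd 2 (t=41): FL=W FR=W RL=S RR=S
after cmd 3 (t=45): FL=W FR=W RL=W RR=W
after cmd 4 (t=51): FL=S FR=S RL=W RR=W

start t=10: FL=W FR=W RL=S RR=S
cmd 1: advance +16 → t=26, phase=(10,10,2,2) → FL=W FR=W RL=S RR=S
cmd 2: advance +15 → t=41, phase=(9,9,1,1) → FL=W FR=W RL=S RR=S
cmd 3: advance +4 → t=45, phase=(13,13,5,5) → FL=W FR=W RL=W RR=W
cmd 4: advance +6 → t=51, phase=(3,3,11,11) → FL=S FR=S RL=W RR=W


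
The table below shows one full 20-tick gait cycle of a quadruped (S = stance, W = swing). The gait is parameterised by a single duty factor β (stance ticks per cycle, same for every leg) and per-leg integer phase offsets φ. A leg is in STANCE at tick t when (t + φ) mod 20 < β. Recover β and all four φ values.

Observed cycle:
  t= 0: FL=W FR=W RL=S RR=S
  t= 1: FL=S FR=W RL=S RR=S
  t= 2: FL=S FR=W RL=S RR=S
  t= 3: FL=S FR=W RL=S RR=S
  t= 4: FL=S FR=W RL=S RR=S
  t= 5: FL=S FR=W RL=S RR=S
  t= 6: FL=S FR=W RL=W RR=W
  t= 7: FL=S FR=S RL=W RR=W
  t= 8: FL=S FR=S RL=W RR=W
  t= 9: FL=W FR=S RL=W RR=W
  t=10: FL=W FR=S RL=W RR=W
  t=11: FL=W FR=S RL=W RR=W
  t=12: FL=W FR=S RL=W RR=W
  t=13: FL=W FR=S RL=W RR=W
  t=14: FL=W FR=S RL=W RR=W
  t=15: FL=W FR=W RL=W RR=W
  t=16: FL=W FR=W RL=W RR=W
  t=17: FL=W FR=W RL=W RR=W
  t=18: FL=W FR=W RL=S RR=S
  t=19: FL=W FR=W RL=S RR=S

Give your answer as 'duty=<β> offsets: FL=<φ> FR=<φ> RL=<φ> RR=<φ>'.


duty β = stance ticks per leg = 8
FL: stance ticks = 8; W→S at t=1 → φ=19
FR: stance ticks = 8; W→S at t=7 → φ=13
RL: stance ticks = 8; W→S at t=18 → φ=2
RR: stance ticks = 8; W→S at t=18 → φ=2

duty=8 offsets: FL=19 FR=13 RL=2 RR=2


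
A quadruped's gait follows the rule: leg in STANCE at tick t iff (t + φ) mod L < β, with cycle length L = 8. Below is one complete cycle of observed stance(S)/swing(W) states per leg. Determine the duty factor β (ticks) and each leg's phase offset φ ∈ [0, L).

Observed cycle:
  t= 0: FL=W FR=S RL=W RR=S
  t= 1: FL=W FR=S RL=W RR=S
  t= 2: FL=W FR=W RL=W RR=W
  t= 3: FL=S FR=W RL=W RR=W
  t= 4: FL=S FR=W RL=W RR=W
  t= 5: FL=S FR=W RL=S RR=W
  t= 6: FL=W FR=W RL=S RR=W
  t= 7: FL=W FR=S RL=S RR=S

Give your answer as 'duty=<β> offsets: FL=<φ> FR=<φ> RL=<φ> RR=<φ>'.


duty=3 offsets: FL=5 FR=1 RL=3 RR=1

duty β = stance ticks per leg = 3
FL: stance ticks = 3; W→S at t=3 → φ=5
FR: stance ticks = 3; W→S at t=7 → φ=1
RL: stance ticks = 3; W→S at t=5 → φ=3
RR: stance ticks = 3; W→S at t=7 → φ=1


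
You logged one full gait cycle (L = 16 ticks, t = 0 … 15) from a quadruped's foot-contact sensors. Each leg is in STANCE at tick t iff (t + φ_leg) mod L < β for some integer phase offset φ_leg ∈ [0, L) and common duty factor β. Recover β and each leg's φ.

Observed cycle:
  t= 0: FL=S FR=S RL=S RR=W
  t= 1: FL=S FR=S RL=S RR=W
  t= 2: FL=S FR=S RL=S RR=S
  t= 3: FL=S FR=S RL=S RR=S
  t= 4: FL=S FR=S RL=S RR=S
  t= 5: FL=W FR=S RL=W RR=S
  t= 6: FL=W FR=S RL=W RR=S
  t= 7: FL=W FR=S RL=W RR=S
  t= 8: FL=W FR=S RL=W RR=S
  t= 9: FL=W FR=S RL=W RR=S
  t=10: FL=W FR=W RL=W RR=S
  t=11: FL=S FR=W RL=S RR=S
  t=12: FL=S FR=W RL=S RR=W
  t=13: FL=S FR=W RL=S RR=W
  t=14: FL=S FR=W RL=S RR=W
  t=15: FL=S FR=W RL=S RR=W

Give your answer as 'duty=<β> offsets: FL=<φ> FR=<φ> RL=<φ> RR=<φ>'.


duty β = stance ticks per leg = 10
FL: stance ticks = 10; W→S at t=11 → φ=5
FR: stance ticks = 10; W→S at t=0 → φ=0
RL: stance ticks = 10; W→S at t=11 → φ=5
RR: stance ticks = 10; W→S at t=2 → φ=14

duty=10 offsets: FL=5 FR=0 RL=5 RR=14


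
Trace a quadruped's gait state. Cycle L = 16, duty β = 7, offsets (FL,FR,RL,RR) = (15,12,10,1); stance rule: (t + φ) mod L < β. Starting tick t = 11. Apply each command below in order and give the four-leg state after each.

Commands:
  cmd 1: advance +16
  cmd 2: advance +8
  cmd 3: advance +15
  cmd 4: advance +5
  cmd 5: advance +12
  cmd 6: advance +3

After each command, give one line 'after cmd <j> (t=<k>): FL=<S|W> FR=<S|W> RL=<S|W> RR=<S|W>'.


after cmd 1 (t=27): FL=W FR=W RL=S RR=W
after cmd 2 (t=35): FL=S FR=W RL=W RR=S
after cmd 3 (t=50): FL=S FR=W RL=W RR=S
after cmd 4 (t=55): FL=S FR=S RL=S RR=W
after cmd 5 (t=67): FL=S FR=W RL=W RR=S
after cmd 6 (t=70): FL=S FR=S RL=S RR=W

start t=11: FL=W FR=W RL=S RR=W
cmd 1: advance +16 → t=27, phase=(10,7,5,12) → FL=W FR=W RL=S RR=W
cmd 2: advance +8 → t=35, phase=(2,15,13,4) → FL=S FR=W RL=W RR=S
cmd 3: advance +15 → t=50, phase=(1,14,12,3) → FL=S FR=W RL=W RR=S
cmd 4: advance +5 → t=55, phase=(6,3,1,8) → FL=S FR=S RL=S RR=W
cmd 5: advance +12 → t=67, phase=(2,15,13,4) → FL=S FR=W RL=W RR=S
cmd 6: advance +3 → t=70, phase=(5,2,0,7) → FL=S FR=S RL=S RR=W


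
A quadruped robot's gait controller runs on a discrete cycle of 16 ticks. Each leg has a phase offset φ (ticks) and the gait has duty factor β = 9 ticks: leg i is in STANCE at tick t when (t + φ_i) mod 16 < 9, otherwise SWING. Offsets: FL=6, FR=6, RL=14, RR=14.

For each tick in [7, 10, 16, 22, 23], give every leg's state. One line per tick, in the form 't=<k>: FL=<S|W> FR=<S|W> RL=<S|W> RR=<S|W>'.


t=7: FL=W FR=W RL=S RR=S
t=10: FL=S FR=S RL=S RR=S
t=16: FL=S FR=S RL=W RR=W
t=22: FL=W FR=W RL=S RR=S
t=23: FL=W FR=W RL=S RR=S

t=7: phase=(13,13,5,5) vs β=9 → FL=W FR=W RL=S RR=S
t=10: phase=(0,0,8,8) vs β=9 → FL=S FR=S RL=S RR=S
t=16: phase=(6,6,14,14) vs β=9 → FL=S FR=S RL=W RR=W
t=22: phase=(12,12,4,4) vs β=9 → FL=W FR=W RL=S RR=S
t=23: phase=(13,13,5,5) vs β=9 → FL=W FR=W RL=S RR=S


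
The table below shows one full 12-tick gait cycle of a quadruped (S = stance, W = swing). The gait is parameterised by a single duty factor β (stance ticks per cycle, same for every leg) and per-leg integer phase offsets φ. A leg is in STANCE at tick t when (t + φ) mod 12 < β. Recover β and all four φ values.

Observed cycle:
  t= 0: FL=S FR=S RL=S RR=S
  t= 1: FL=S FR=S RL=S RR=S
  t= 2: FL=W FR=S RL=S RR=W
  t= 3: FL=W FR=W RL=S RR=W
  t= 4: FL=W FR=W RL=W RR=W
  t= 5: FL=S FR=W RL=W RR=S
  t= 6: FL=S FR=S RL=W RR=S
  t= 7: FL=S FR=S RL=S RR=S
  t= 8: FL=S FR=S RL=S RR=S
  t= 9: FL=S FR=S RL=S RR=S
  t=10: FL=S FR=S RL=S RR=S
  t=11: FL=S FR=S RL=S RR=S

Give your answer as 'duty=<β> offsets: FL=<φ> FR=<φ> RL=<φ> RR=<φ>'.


duty=9 offsets: FL=7 FR=6 RL=5 RR=7

duty β = stance ticks per leg = 9
FL: stance ticks = 9; W→S at t=5 → φ=7
FR: stance ticks = 9; W→S at t=6 → φ=6
RL: stance ticks = 9; W→S at t=7 → φ=5
RR: stance ticks = 9; W→S at t=5 → φ=7


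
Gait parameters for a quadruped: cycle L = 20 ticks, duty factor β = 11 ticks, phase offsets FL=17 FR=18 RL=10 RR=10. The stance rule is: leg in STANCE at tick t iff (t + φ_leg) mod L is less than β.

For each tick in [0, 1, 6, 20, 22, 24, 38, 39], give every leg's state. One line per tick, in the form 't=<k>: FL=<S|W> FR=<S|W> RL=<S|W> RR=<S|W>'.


t=0: phase=(17,18,10,10) vs β=11 → FL=W FR=W RL=S RR=S
t=1: phase=(18,19,11,11) vs β=11 → FL=W FR=W RL=W RR=W
t=6: phase=(3,4,16,16) vs β=11 → FL=S FR=S RL=W RR=W
t=20: phase=(17,18,10,10) vs β=11 → FL=W FR=W RL=S RR=S
t=22: phase=(19,0,12,12) vs β=11 → FL=W FR=S RL=W RR=W
t=24: phase=(1,2,14,14) vs β=11 → FL=S FR=S RL=W RR=W
t=38: phase=(15,16,8,8) vs β=11 → FL=W FR=W RL=S RR=S
t=39: phase=(16,17,9,9) vs β=11 → FL=W FR=W RL=S RR=S

t=0: FL=W FR=W RL=S RR=S
t=1: FL=W FR=W RL=W RR=W
t=6: FL=S FR=S RL=W RR=W
t=20: FL=W FR=W RL=S RR=S
t=22: FL=W FR=S RL=W RR=W
t=24: FL=S FR=S RL=W RR=W
t=38: FL=W FR=W RL=S RR=S
t=39: FL=W FR=W RL=S RR=S


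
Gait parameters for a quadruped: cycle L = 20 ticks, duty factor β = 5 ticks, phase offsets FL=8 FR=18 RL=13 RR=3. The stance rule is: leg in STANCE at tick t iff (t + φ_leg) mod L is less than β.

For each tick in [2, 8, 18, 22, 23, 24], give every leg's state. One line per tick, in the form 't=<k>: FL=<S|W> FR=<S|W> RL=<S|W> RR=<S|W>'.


t=2: FL=W FR=S RL=W RR=W
t=8: FL=W FR=W RL=S RR=W
t=18: FL=W FR=W RL=W RR=S
t=22: FL=W FR=S RL=W RR=W
t=23: FL=W FR=S RL=W RR=W
t=24: FL=W FR=S RL=W RR=W

t=2: phase=(10,0,15,5) vs β=5 → FL=W FR=S RL=W RR=W
t=8: phase=(16,6,1,11) vs β=5 → FL=W FR=W RL=S RR=W
t=18: phase=(6,16,11,1) vs β=5 → FL=W FR=W RL=W RR=S
t=22: phase=(10,0,15,5) vs β=5 → FL=W FR=S RL=W RR=W
t=23: phase=(11,1,16,6) vs β=5 → FL=W FR=S RL=W RR=W
t=24: phase=(12,2,17,7) vs β=5 → FL=W FR=S RL=W RR=W


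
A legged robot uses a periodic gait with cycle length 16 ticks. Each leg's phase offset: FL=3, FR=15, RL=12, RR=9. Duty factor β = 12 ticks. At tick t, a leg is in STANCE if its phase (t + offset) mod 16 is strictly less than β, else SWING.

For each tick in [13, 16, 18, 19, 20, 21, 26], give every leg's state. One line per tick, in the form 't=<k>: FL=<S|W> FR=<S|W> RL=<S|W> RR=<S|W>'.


t=13: FL=S FR=W RL=S RR=S
t=16: FL=S FR=W RL=W RR=S
t=18: FL=S FR=S RL=W RR=S
t=19: FL=S FR=S RL=W RR=W
t=20: FL=S FR=S RL=S RR=W
t=21: FL=S FR=S RL=S RR=W
t=26: FL=W FR=S RL=S RR=S

t=13: phase=(0,12,9,6) vs β=12 → FL=S FR=W RL=S RR=S
t=16: phase=(3,15,12,9) vs β=12 → FL=S FR=W RL=W RR=S
t=18: phase=(5,1,14,11) vs β=12 → FL=S FR=S RL=W RR=S
t=19: phase=(6,2,15,12) vs β=12 → FL=S FR=S RL=W RR=W
t=20: phase=(7,3,0,13) vs β=12 → FL=S FR=S RL=S RR=W
t=21: phase=(8,4,1,14) vs β=12 → FL=S FR=S RL=S RR=W
t=26: phase=(13,9,6,3) vs β=12 → FL=W FR=S RL=S RR=S


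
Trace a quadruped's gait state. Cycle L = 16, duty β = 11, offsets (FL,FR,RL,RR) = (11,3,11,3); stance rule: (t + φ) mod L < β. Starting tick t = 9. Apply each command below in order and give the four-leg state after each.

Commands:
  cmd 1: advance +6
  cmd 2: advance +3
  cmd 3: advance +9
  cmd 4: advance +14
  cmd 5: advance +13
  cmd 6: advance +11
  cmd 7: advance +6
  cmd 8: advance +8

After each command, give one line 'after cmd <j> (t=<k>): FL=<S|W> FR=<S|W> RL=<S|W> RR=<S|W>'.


start t=9: FL=S FR=W RL=S RR=W
cmd 1: advance +6 → t=15, phase=(10,2,10,2) → FL=S FR=S RL=S RR=S
cmd 2: advance +3 → t=18, phase=(13,5,13,5) → FL=W FR=S RL=W RR=S
cmd 3: advance +9 → t=27, phase=(6,14,6,14) → FL=S FR=W RL=S RR=W
cmd 4: advance +14 → t=41, phase=(4,12,4,12) → FL=S FR=W RL=S RR=W
cmd 5: advance +13 → t=54, phase=(1,9,1,9) → FL=S FR=S RL=S RR=S
cmd 6: advance +11 → t=65, phase=(12,4,12,4) → FL=W FR=S RL=W RR=S
cmd 7: advance +6 → t=71, phase=(2,10,2,10) → FL=S FR=S RL=S RR=S
cmd 8: advance +8 → t=79, phase=(10,2,10,2) → FL=S FR=S RL=S RR=S

after cmd 1 (t=15): FL=S FR=S RL=S RR=S
after cmd 2 (t=18): FL=W FR=S RL=W RR=S
after cmd 3 (t=27): FL=S FR=W RL=S RR=W
after cmd 4 (t=41): FL=S FR=W RL=S RR=W
after cmd 5 (t=54): FL=S FR=S RL=S RR=S
after cmd 6 (t=65): FL=W FR=S RL=W RR=S
after cmd 7 (t=71): FL=S FR=S RL=S RR=S
after cmd 8 (t=79): FL=S FR=S RL=S RR=S


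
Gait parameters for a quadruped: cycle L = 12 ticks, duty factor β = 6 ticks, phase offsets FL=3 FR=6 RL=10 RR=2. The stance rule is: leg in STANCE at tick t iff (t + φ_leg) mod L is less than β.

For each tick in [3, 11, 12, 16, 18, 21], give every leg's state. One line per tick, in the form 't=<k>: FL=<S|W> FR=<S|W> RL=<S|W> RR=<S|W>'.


t=3: phase=(6,9,1,5) vs β=6 → FL=W FR=W RL=S RR=S
t=11: phase=(2,5,9,1) vs β=6 → FL=S FR=S RL=W RR=S
t=12: phase=(3,6,10,2) vs β=6 → FL=S FR=W RL=W RR=S
t=16: phase=(7,10,2,6) vs β=6 → FL=W FR=W RL=S RR=W
t=18: phase=(9,0,4,8) vs β=6 → FL=W FR=S RL=S RR=W
t=21: phase=(0,3,7,11) vs β=6 → FL=S FR=S RL=W RR=W

t=3: FL=W FR=W RL=S RR=S
t=11: FL=S FR=S RL=W RR=S
t=12: FL=S FR=W RL=W RR=S
t=16: FL=W FR=W RL=S RR=W
t=18: FL=W FR=S RL=S RR=W
t=21: FL=S FR=S RL=W RR=W


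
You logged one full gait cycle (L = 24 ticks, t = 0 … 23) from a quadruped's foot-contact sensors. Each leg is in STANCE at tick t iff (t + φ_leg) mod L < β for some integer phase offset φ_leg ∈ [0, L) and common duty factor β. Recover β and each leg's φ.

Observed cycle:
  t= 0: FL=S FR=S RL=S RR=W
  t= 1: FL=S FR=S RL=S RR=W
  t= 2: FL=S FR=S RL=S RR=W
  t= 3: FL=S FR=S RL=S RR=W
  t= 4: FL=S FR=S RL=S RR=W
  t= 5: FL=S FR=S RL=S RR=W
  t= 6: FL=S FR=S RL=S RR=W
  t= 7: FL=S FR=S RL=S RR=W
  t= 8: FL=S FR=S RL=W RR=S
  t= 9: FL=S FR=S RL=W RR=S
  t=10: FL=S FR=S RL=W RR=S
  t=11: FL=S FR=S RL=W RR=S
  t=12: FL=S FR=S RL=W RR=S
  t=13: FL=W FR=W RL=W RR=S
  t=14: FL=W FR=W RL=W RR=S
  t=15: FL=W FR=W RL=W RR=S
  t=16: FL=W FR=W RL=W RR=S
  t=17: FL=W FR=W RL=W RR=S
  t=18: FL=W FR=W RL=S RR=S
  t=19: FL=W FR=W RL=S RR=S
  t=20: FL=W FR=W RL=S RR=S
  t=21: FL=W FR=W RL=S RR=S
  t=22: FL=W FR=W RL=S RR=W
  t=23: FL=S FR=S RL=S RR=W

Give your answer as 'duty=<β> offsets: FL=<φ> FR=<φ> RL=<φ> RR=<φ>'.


duty=14 offsets: FL=1 FR=1 RL=6 RR=16

duty β = stance ticks per leg = 14
FL: stance ticks = 14; W→S at t=23 → φ=1
FR: stance ticks = 14; W→S at t=23 → φ=1
RL: stance ticks = 14; W→S at t=18 → φ=6
RR: stance ticks = 14; W→S at t=8 → φ=16


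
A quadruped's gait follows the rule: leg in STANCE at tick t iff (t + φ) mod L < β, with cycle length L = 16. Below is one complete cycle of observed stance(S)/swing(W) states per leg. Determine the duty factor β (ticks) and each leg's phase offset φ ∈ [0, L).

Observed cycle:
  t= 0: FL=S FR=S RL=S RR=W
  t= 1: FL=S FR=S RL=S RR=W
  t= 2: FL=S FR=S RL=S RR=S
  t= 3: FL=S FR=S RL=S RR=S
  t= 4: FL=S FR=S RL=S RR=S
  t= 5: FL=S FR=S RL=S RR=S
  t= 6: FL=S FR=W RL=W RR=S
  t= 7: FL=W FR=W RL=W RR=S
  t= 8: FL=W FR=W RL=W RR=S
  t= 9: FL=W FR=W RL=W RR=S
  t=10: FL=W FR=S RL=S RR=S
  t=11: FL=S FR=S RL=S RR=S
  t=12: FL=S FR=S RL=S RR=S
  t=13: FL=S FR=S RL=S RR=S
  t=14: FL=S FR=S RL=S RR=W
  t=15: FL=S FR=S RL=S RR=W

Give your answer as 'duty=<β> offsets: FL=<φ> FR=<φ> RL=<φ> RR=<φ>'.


duty=12 offsets: FL=5 FR=6 RL=6 RR=14

duty β = stance ticks per leg = 12
FL: stance ticks = 12; W→S at t=11 → φ=5
FR: stance ticks = 12; W→S at t=10 → φ=6
RL: stance ticks = 12; W→S at t=10 → φ=6
RR: stance ticks = 12; W→S at t=2 → φ=14


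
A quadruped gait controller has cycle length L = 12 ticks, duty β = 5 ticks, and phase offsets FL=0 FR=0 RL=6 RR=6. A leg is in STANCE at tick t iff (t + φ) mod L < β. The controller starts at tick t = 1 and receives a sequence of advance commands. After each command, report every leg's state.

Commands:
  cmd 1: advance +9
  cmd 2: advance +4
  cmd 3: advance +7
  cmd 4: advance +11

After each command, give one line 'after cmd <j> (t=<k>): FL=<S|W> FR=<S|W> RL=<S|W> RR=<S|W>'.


after cmd 1 (t=10): FL=W FR=W RL=S RR=S
after cmd 2 (t=14): FL=S FR=S RL=W RR=W
after cmd 3 (t=21): FL=W FR=W RL=S RR=S
after cmd 4 (t=32): FL=W FR=W RL=S RR=S

start t=1: FL=S FR=S RL=W RR=W
cmd 1: advance +9 → t=10, phase=(10,10,4,4) → FL=W FR=W RL=S RR=S
cmd 2: advance +4 → t=14, phase=(2,2,8,8) → FL=S FR=S RL=W RR=W
cmd 3: advance +7 → t=21, phase=(9,9,3,3) → FL=W FR=W RL=S RR=S
cmd 4: advance +11 → t=32, phase=(8,8,2,2) → FL=W FR=W RL=S RR=S


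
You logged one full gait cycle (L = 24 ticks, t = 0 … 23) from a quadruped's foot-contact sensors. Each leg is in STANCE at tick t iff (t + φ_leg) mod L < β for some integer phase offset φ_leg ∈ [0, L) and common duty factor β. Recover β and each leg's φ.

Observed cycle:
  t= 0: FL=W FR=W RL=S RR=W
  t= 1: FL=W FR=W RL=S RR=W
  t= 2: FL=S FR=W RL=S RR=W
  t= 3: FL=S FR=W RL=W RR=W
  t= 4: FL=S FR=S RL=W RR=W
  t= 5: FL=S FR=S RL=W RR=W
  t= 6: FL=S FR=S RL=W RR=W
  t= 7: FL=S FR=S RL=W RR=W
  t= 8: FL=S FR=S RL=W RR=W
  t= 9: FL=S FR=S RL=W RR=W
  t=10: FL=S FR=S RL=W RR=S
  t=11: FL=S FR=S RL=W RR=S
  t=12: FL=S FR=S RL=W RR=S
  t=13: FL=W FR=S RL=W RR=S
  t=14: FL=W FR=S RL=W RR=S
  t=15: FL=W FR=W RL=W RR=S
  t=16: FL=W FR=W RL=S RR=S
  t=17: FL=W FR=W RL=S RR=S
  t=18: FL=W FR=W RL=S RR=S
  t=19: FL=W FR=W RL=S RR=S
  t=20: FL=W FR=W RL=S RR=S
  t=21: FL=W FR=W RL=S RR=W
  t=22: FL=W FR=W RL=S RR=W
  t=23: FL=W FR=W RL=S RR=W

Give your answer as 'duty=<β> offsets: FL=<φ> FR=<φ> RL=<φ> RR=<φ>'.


duty β = stance ticks per leg = 11
FL: stance ticks = 11; W→S at t=2 → φ=22
FR: stance ticks = 11; W→S at t=4 → φ=20
RL: stance ticks = 11; W→S at t=16 → φ=8
RR: stance ticks = 11; W→S at t=10 → φ=14

duty=11 offsets: FL=22 FR=20 RL=8 RR=14


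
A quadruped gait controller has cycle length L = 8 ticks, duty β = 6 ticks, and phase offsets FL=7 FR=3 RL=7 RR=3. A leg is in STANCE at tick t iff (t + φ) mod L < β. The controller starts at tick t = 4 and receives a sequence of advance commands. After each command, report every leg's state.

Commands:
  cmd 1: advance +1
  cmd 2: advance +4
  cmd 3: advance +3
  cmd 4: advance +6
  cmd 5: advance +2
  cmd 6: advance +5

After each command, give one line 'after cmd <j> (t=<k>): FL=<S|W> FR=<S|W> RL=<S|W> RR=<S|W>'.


after cmd 1 (t=5): FL=S FR=S RL=S RR=S
after cmd 2 (t=9): FL=S FR=S RL=S RR=S
after cmd 3 (t=12): FL=S FR=W RL=S RR=W
after cmd 4 (t=18): FL=S FR=S RL=S RR=S
after cmd 5 (t=20): FL=S FR=W RL=S RR=W
after cmd 6 (t=25): FL=S FR=S RL=S RR=S

start t=4: FL=S FR=W RL=S RR=W
cmd 1: advance +1 → t=5, phase=(4,0,4,0) → FL=S FR=S RL=S RR=S
cmd 2: advance +4 → t=9, phase=(0,4,0,4) → FL=S FR=S RL=S RR=S
cmd 3: advance +3 → t=12, phase=(3,7,3,7) → FL=S FR=W RL=S RR=W
cmd 4: advance +6 → t=18, phase=(1,5,1,5) → FL=S FR=S RL=S RR=S
cmd 5: advance +2 → t=20, phase=(3,7,3,7) → FL=S FR=W RL=S RR=W
cmd 6: advance +5 → t=25, phase=(0,4,0,4) → FL=S FR=S RL=S RR=S


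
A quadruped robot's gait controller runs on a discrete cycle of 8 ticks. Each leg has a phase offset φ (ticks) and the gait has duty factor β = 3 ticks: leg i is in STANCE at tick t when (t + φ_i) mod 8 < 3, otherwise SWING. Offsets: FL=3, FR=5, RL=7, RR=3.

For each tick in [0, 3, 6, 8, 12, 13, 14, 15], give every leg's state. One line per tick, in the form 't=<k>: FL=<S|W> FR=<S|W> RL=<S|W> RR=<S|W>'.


t=0: FL=W FR=W RL=W RR=W
t=3: FL=W FR=S RL=S RR=W
t=6: FL=S FR=W RL=W RR=S
t=8: FL=W FR=W RL=W RR=W
t=12: FL=W FR=S RL=W RR=W
t=13: FL=S FR=S RL=W RR=S
t=14: FL=S FR=W RL=W RR=S
t=15: FL=S FR=W RL=W RR=S

t=0: phase=(3,5,7,3) vs β=3 → FL=W FR=W RL=W RR=W
t=3: phase=(6,0,2,6) vs β=3 → FL=W FR=S RL=S RR=W
t=6: phase=(1,3,5,1) vs β=3 → FL=S FR=W RL=W RR=S
t=8: phase=(3,5,7,3) vs β=3 → FL=W FR=W RL=W RR=W
t=12: phase=(7,1,3,7) vs β=3 → FL=W FR=S RL=W RR=W
t=13: phase=(0,2,4,0) vs β=3 → FL=S FR=S RL=W RR=S
t=14: phase=(1,3,5,1) vs β=3 → FL=S FR=W RL=W RR=S
t=15: phase=(2,4,6,2) vs β=3 → FL=S FR=W RL=W RR=S


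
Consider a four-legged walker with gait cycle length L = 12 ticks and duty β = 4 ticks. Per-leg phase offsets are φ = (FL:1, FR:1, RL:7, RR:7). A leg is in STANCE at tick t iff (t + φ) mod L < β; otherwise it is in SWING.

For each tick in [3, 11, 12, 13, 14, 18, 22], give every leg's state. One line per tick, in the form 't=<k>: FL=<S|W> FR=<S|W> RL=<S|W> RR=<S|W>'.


t=3: FL=W FR=W RL=W RR=W
t=11: FL=S FR=S RL=W RR=W
t=12: FL=S FR=S RL=W RR=W
t=13: FL=S FR=S RL=W RR=W
t=14: FL=S FR=S RL=W RR=W
t=18: FL=W FR=W RL=S RR=S
t=22: FL=W FR=W RL=W RR=W

t=3: phase=(4,4,10,10) vs β=4 → FL=W FR=W RL=W RR=W
t=11: phase=(0,0,6,6) vs β=4 → FL=S FR=S RL=W RR=W
t=12: phase=(1,1,7,7) vs β=4 → FL=S FR=S RL=W RR=W
t=13: phase=(2,2,8,8) vs β=4 → FL=S FR=S RL=W RR=W
t=14: phase=(3,3,9,9) vs β=4 → FL=S FR=S RL=W RR=W
t=18: phase=(7,7,1,1) vs β=4 → FL=W FR=W RL=S RR=S
t=22: phase=(11,11,5,5) vs β=4 → FL=W FR=W RL=W RR=W


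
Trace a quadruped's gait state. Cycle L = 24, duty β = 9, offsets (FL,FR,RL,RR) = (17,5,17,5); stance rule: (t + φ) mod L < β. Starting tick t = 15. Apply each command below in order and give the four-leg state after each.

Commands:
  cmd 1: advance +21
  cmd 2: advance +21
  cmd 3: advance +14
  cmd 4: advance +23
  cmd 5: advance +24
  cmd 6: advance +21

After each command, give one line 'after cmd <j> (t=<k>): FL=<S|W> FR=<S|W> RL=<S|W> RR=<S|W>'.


start t=15: FL=S FR=W RL=S RR=W
cmd 1: advance +21 → t=36, phase=(5,17,5,17) → FL=S FR=W RL=S RR=W
cmd 2: advance +21 → t=57, phase=(2,14,2,14) → FL=S FR=W RL=S RR=W
cmd 3: advance +14 → t=71, phase=(16,4,16,4) → FL=W FR=S RL=W RR=S
cmd 4: advance +23 → t=94, phase=(15,3,15,3) → FL=W FR=S RL=W RR=S
cmd 5: advance +24 → t=118, phase=(15,3,15,3) → FL=W FR=S RL=W RR=S
cmd 6: advance +21 → t=139, phase=(12,0,12,0) → FL=W FR=S RL=W RR=S

after cmd 1 (t=36): FL=S FR=W RL=S RR=W
after cmd 2 (t=57): FL=S FR=W RL=S RR=W
after cmd 3 (t=71): FL=W FR=S RL=W RR=S
after cmd 4 (t=94): FL=W FR=S RL=W RR=S
after cmd 5 (t=118): FL=W FR=S RL=W RR=S
after cmd 6 (t=139): FL=W FR=S RL=W RR=S


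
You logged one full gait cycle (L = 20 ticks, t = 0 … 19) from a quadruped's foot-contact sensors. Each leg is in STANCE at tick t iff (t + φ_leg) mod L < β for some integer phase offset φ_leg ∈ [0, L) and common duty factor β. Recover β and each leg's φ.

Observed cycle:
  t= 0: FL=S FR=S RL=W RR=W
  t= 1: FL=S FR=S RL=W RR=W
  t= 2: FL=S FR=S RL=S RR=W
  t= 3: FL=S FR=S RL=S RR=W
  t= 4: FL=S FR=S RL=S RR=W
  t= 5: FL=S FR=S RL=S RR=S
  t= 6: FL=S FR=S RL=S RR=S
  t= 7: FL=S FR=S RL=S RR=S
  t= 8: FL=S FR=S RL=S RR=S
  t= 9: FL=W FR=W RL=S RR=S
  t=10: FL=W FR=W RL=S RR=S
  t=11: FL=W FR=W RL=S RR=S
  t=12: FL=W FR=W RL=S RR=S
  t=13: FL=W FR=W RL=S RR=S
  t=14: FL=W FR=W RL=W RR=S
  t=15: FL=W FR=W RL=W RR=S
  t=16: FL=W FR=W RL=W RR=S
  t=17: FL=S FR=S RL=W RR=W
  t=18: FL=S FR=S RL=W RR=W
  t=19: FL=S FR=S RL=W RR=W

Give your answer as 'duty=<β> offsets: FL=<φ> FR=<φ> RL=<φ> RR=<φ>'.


duty β = stance ticks per leg = 12
FL: stance ticks = 12; W→S at t=17 → φ=3
FR: stance ticks = 12; W→S at t=17 → φ=3
RL: stance ticks = 12; W→S at t=2 → φ=18
RR: stance ticks = 12; W→S at t=5 → φ=15

duty=12 offsets: FL=3 FR=3 RL=18 RR=15


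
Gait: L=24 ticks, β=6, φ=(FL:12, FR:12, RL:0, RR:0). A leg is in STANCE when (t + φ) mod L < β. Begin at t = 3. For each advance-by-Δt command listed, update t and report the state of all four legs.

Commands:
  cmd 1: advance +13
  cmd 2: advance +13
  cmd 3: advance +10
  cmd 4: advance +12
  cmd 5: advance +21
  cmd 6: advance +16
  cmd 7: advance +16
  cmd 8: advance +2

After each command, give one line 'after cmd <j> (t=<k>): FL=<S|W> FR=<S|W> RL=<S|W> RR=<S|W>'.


start t=3: FL=W FR=W RL=S RR=S
cmd 1: advance +13 → t=16, phase=(4,4,16,16) → FL=S FR=S RL=W RR=W
cmd 2: advance +13 → t=29, phase=(17,17,5,5) → FL=W FR=W RL=S RR=S
cmd 3: advance +10 → t=39, phase=(3,3,15,15) → FL=S FR=S RL=W RR=W
cmd 4: advance +12 → t=51, phase=(15,15,3,3) → FL=W FR=W RL=S RR=S
cmd 5: advance +21 → t=72, phase=(12,12,0,0) → FL=W FR=W RL=S RR=S
cmd 6: advance +16 → t=88, phase=(4,4,16,16) → FL=S FR=S RL=W RR=W
cmd 7: advance +16 → t=104, phase=(20,20,8,8) → FL=W FR=W RL=W RR=W
cmd 8: advance +2 → t=106, phase=(22,22,10,10) → FL=W FR=W RL=W RR=W

after cmd 1 (t=16): FL=S FR=S RL=W RR=W
after cmd 2 (t=29): FL=W FR=W RL=S RR=S
after cmd 3 (t=39): FL=S FR=S RL=W RR=W
after cmd 4 (t=51): FL=W FR=W RL=S RR=S
after cmd 5 (t=72): FL=W FR=W RL=S RR=S
after cmd 6 (t=88): FL=S FR=S RL=W RR=W
after cmd 7 (t=104): FL=W FR=W RL=W RR=W
after cmd 8 (t=106): FL=W FR=W RL=W RR=W


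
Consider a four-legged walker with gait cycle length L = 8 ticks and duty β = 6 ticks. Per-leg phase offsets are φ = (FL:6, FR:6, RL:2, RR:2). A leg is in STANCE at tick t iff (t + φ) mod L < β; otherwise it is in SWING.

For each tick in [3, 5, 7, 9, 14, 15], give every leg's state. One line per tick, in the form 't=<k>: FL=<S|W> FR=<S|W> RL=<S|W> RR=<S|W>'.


t=3: phase=(1,1,5,5) vs β=6 → FL=S FR=S RL=S RR=S
t=5: phase=(3,3,7,7) vs β=6 → FL=S FR=S RL=W RR=W
t=7: phase=(5,5,1,1) vs β=6 → FL=S FR=S RL=S RR=S
t=9: phase=(7,7,3,3) vs β=6 → FL=W FR=W RL=S RR=S
t=14: phase=(4,4,0,0) vs β=6 → FL=S FR=S RL=S RR=S
t=15: phase=(5,5,1,1) vs β=6 → FL=S FR=S RL=S RR=S

t=3: FL=S FR=S RL=S RR=S
t=5: FL=S FR=S RL=W RR=W
t=7: FL=S FR=S RL=S RR=S
t=9: FL=W FR=W RL=S RR=S
t=14: FL=S FR=S RL=S RR=S
t=15: FL=S FR=S RL=S RR=S


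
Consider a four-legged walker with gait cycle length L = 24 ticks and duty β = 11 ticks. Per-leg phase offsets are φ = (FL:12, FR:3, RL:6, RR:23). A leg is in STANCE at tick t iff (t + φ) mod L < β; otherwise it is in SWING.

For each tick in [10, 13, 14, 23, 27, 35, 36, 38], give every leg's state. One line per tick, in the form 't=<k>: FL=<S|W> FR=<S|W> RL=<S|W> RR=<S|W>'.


t=10: phase=(22,13,16,9) vs β=11 → FL=W FR=W RL=W RR=S
t=13: phase=(1,16,19,12) vs β=11 → FL=S FR=W RL=W RR=W
t=14: phase=(2,17,20,13) vs β=11 → FL=S FR=W RL=W RR=W
t=23: phase=(11,2,5,22) vs β=11 → FL=W FR=S RL=S RR=W
t=27: phase=(15,6,9,2) vs β=11 → FL=W FR=S RL=S RR=S
t=35: phase=(23,14,17,10) vs β=11 → FL=W FR=W RL=W RR=S
t=36: phase=(0,15,18,11) vs β=11 → FL=S FR=W RL=W RR=W
t=38: phase=(2,17,20,13) vs β=11 → FL=S FR=W RL=W RR=W

t=10: FL=W FR=W RL=W RR=S
t=13: FL=S FR=W RL=W RR=W
t=14: FL=S FR=W RL=W RR=W
t=23: FL=W FR=S RL=S RR=W
t=27: FL=W FR=S RL=S RR=S
t=35: FL=W FR=W RL=W RR=S
t=36: FL=S FR=W RL=W RR=W
t=38: FL=S FR=W RL=W RR=W


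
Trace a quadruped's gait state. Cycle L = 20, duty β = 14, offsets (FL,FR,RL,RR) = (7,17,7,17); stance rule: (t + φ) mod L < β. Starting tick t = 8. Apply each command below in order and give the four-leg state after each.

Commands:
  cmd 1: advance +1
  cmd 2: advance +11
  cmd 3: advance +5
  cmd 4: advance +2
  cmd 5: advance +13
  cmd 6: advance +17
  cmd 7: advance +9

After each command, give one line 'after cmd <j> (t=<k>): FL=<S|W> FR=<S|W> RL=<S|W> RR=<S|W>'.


after cmd 1 (t=9): FL=W FR=S RL=W RR=S
after cmd 2 (t=20): FL=S FR=W RL=S RR=W
after cmd 3 (t=25): FL=S FR=S RL=S RR=S
after cmd 4 (t=27): FL=W FR=S RL=W RR=S
after cmd 5 (t=40): FL=S FR=W RL=S RR=W
after cmd 6 (t=57): FL=S FR=W RL=S RR=W
after cmd 7 (t=66): FL=S FR=S RL=S RR=S

start t=8: FL=W FR=S RL=W RR=S
cmd 1: advance +1 → t=9, phase=(16,6,16,6) → FL=W FR=S RL=W RR=S
cmd 2: advance +11 → t=20, phase=(7,17,7,17) → FL=S FR=W RL=S RR=W
cmd 3: advance +5 → t=25, phase=(12,2,12,2) → FL=S FR=S RL=S RR=S
cmd 4: advance +2 → t=27, phase=(14,4,14,4) → FL=W FR=S RL=W RR=S
cmd 5: advance +13 → t=40, phase=(7,17,7,17) → FL=S FR=W RL=S RR=W
cmd 6: advance +17 → t=57, phase=(4,14,4,14) → FL=S FR=W RL=S RR=W
cmd 7: advance +9 → t=66, phase=(13,3,13,3) → FL=S FR=S RL=S RR=S


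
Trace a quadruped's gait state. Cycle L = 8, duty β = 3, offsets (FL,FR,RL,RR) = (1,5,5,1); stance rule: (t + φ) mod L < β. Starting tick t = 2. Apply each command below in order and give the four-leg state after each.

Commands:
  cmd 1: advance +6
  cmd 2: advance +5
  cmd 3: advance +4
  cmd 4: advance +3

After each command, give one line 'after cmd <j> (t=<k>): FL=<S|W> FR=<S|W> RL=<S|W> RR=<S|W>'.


start t=2: FL=W FR=W RL=W RR=W
cmd 1: advance +6 → t=8, phase=(1,5,5,1) → FL=S FR=W RL=W RR=S
cmd 2: advance +5 → t=13, phase=(6,2,2,6) → FL=W FR=S RL=S RR=W
cmd 3: advance +4 → t=17, phase=(2,6,6,2) → FL=S FR=W RL=W RR=S
cmd 4: advance +3 → t=20, phase=(5,1,1,5) → FL=W FR=S RL=S RR=W

after cmd 1 (t=8): FL=S FR=W RL=W RR=S
after cmd 2 (t=13): FL=W FR=S RL=S RR=W
after cmd 3 (t=17): FL=S FR=W RL=W RR=S
after cmd 4 (t=20): FL=W FR=S RL=S RR=W


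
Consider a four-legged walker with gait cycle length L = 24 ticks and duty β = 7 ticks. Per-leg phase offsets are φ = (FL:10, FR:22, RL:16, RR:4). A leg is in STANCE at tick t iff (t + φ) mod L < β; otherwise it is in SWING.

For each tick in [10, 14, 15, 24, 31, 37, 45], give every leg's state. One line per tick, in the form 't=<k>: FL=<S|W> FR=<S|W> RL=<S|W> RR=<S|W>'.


t=10: phase=(20,8,2,14) vs β=7 → FL=W FR=W RL=S RR=W
t=14: phase=(0,12,6,18) vs β=7 → FL=S FR=W RL=S RR=W
t=15: phase=(1,13,7,19) vs β=7 → FL=S FR=W RL=W RR=W
t=24: phase=(10,22,16,4) vs β=7 → FL=W FR=W RL=W RR=S
t=31: phase=(17,5,23,11) vs β=7 → FL=W FR=S RL=W RR=W
t=37: phase=(23,11,5,17) vs β=7 → FL=W FR=W RL=S RR=W
t=45: phase=(7,19,13,1) vs β=7 → FL=W FR=W RL=W RR=S

t=10: FL=W FR=W RL=S RR=W
t=14: FL=S FR=W RL=S RR=W
t=15: FL=S FR=W RL=W RR=W
t=24: FL=W FR=W RL=W RR=S
t=31: FL=W FR=S RL=W RR=W
t=37: FL=W FR=W RL=S RR=W
t=45: FL=W FR=W RL=W RR=S


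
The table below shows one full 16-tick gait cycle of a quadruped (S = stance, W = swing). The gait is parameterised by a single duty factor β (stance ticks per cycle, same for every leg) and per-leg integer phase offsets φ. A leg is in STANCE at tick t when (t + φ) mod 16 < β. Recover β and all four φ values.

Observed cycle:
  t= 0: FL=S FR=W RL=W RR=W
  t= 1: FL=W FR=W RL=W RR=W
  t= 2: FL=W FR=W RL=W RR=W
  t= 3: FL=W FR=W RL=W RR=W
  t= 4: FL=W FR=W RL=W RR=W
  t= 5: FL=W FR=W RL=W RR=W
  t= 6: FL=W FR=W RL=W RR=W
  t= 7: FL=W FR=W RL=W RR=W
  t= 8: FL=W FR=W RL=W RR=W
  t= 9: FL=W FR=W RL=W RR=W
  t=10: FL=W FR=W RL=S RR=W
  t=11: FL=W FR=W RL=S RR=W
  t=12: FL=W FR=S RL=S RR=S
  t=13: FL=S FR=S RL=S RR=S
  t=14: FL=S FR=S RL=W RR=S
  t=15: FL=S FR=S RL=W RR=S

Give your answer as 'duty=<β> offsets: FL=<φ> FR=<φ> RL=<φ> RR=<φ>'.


duty β = stance ticks per leg = 4
FL: stance ticks = 4; W→S at t=13 → φ=3
FR: stance ticks = 4; W→S at t=12 → φ=4
RL: stance ticks = 4; W→S at t=10 → φ=6
RR: stance ticks = 4; W→S at t=12 → φ=4

duty=4 offsets: FL=3 FR=4 RL=6 RR=4


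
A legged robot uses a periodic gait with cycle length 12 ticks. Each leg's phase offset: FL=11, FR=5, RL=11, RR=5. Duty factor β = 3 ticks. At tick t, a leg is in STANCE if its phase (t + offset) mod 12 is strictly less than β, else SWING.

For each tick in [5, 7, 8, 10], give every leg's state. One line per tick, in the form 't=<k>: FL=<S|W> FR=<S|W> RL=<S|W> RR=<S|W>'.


t=5: FL=W FR=W RL=W RR=W
t=7: FL=W FR=S RL=W RR=S
t=8: FL=W FR=S RL=W RR=S
t=10: FL=W FR=W RL=W RR=W

t=5: phase=(4,10,4,10) vs β=3 → FL=W FR=W RL=W RR=W
t=7: phase=(6,0,6,0) vs β=3 → FL=W FR=S RL=W RR=S
t=8: phase=(7,1,7,1) vs β=3 → FL=W FR=S RL=W RR=S
t=10: phase=(9,3,9,3) vs β=3 → FL=W FR=W RL=W RR=W


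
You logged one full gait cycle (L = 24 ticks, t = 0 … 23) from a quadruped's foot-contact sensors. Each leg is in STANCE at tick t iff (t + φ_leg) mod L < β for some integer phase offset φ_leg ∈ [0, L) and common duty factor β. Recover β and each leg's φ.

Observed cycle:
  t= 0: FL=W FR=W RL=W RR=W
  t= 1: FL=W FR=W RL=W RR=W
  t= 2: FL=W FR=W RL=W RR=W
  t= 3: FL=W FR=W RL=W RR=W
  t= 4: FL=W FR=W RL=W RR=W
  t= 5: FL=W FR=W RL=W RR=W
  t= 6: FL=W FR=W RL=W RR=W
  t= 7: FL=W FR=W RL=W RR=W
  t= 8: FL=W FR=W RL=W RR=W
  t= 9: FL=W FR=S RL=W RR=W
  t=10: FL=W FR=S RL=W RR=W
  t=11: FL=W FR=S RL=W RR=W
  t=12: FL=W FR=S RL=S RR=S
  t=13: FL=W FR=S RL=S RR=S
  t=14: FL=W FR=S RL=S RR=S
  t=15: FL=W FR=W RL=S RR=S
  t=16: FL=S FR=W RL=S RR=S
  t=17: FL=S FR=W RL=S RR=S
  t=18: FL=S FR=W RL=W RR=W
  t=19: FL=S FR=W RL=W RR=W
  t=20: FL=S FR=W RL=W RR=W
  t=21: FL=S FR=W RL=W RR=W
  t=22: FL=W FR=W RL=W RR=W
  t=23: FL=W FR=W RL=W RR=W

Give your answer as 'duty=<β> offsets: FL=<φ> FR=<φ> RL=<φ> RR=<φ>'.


duty=6 offsets: FL=8 FR=15 RL=12 RR=12

duty β = stance ticks per leg = 6
FL: stance ticks = 6; W→S at t=16 → φ=8
FR: stance ticks = 6; W→S at t=9 → φ=15
RL: stance ticks = 6; W→S at t=12 → φ=12
RR: stance ticks = 6; W→S at t=12 → φ=12


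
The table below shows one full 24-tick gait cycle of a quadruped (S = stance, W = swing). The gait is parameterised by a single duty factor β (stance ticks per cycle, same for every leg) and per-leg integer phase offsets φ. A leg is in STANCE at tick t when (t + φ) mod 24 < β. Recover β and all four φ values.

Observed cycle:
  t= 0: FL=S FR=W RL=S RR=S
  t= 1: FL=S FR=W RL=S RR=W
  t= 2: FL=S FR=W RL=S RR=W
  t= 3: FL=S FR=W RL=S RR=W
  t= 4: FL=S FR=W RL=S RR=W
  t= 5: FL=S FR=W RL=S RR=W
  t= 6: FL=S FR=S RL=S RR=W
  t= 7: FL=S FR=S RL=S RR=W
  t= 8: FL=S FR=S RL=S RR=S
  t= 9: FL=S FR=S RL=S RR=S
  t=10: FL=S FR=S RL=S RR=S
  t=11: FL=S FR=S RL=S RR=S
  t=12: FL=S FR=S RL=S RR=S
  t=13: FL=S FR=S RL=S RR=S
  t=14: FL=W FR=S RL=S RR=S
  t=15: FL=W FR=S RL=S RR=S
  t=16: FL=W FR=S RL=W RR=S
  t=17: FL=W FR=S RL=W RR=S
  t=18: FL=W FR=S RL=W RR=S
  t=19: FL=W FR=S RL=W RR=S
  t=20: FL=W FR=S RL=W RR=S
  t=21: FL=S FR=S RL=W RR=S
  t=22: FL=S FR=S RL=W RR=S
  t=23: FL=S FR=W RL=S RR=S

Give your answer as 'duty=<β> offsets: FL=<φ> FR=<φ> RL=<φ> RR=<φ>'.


duty β = stance ticks per leg = 17
FL: stance ticks = 17; W→S at t=21 → φ=3
FR: stance ticks = 17; W→S at t=6 → φ=18
RL: stance ticks = 17; W→S at t=23 → φ=1
RR: stance ticks = 17; W→S at t=8 → φ=16

duty=17 offsets: FL=3 FR=18 RL=1 RR=16


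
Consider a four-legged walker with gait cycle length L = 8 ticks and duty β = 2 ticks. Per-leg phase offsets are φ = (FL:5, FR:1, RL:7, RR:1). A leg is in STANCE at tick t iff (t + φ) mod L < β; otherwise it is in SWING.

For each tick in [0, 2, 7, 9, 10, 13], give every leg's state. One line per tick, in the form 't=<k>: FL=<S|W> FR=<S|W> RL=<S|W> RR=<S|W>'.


t=0: FL=W FR=S RL=W RR=S
t=2: FL=W FR=W RL=S RR=W
t=7: FL=W FR=S RL=W RR=S
t=9: FL=W FR=W RL=S RR=W
t=10: FL=W FR=W RL=S RR=W
t=13: FL=W FR=W RL=W RR=W

t=0: phase=(5,1,7,1) vs β=2 → FL=W FR=S RL=W RR=S
t=2: phase=(7,3,1,3) vs β=2 → FL=W FR=W RL=S RR=W
t=7: phase=(4,0,6,0) vs β=2 → FL=W FR=S RL=W RR=S
t=9: phase=(6,2,0,2) vs β=2 → FL=W FR=W RL=S RR=W
t=10: phase=(7,3,1,3) vs β=2 → FL=W FR=W RL=S RR=W
t=13: phase=(2,6,4,6) vs β=2 → FL=W FR=W RL=W RR=W


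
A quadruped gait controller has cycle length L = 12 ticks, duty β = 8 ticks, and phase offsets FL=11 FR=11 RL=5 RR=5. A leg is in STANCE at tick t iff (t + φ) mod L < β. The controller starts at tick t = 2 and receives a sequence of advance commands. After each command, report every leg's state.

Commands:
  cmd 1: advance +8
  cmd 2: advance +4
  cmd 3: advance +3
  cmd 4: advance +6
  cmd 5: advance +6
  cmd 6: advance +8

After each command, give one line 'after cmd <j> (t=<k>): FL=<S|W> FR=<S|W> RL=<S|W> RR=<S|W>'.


after cmd 1 (t=10): FL=W FR=W RL=S RR=S
after cmd 2 (t=14): FL=S FR=S RL=S RR=S
after cmd 3 (t=17): FL=S FR=S RL=W RR=W
after cmd 4 (t=23): FL=W FR=W RL=S RR=S
after cmd 5 (t=29): FL=S FR=S RL=W RR=W
after cmd 6 (t=37): FL=S FR=S RL=S RR=S

start t=2: FL=S FR=S RL=S RR=S
cmd 1: advance +8 → t=10, phase=(9,9,3,3) → FL=W FR=W RL=S RR=S
cmd 2: advance +4 → t=14, phase=(1,1,7,7) → FL=S FR=S RL=S RR=S
cmd 3: advance +3 → t=17, phase=(4,4,10,10) → FL=S FR=S RL=W RR=W
cmd 4: advance +6 → t=23, phase=(10,10,4,4) → FL=W FR=W RL=S RR=S
cmd 5: advance +6 → t=29, phase=(4,4,10,10) → FL=S FR=S RL=W RR=W
cmd 6: advance +8 → t=37, phase=(0,0,6,6) → FL=S FR=S RL=S RR=S


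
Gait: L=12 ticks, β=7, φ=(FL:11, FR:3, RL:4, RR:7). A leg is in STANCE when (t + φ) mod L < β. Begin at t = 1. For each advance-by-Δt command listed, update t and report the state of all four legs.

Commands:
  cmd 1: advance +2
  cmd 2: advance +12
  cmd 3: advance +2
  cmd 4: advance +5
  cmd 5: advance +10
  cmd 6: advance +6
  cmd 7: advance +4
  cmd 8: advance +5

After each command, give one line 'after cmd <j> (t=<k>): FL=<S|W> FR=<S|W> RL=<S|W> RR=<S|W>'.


start t=1: FL=S FR=S RL=S RR=W
cmd 1: advance +2 → t=3, phase=(2,6,7,10) → FL=S FR=S RL=W RR=W
cmd 2: advance +12 → t=15, phase=(2,6,7,10) → FL=S FR=S RL=W RR=W
cmd 3: advance +2 → t=17, phase=(4,8,9,0) → FL=S FR=W RL=W RR=S
cmd 4: advance +5 → t=22, phase=(9,1,2,5) → FL=W FR=S RL=S RR=S
cmd 5: advance +10 → t=32, phase=(7,11,0,3) → FL=W FR=W RL=S RR=S
cmd 6: advance +6 → t=38, phase=(1,5,6,9) → FL=S FR=S RL=S RR=W
cmd 7: advance +4 → t=42, phase=(5,9,10,1) → FL=S FR=W RL=W RR=S
cmd 8: advance +5 → t=47, phase=(10,2,3,6) → FL=W FR=S RL=S RR=S

after cmd 1 (t=3): FL=S FR=S RL=W RR=W
after cmd 2 (t=15): FL=S FR=S RL=W RR=W
after cmd 3 (t=17): FL=S FR=W RL=W RR=S
after cmd 4 (t=22): FL=W FR=S RL=S RR=S
after cmd 5 (t=32): FL=W FR=W RL=S RR=S
after cmd 6 (t=38): FL=S FR=S RL=S RR=W
after cmd 7 (t=42): FL=S FR=W RL=W RR=S
after cmd 8 (t=47): FL=W FR=S RL=S RR=S


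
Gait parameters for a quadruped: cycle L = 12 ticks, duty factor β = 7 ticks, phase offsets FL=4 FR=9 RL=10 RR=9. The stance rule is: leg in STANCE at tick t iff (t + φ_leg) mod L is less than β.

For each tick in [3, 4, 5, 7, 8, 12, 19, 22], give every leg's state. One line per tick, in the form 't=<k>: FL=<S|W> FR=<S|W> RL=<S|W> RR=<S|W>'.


t=3: FL=W FR=S RL=S RR=S
t=4: FL=W FR=S RL=S RR=S
t=5: FL=W FR=S RL=S RR=S
t=7: FL=W FR=S RL=S RR=S
t=8: FL=S FR=S RL=S RR=S
t=12: FL=S FR=W RL=W RR=W
t=19: FL=W FR=S RL=S RR=S
t=22: FL=S FR=W RL=W RR=W

t=3: phase=(7,0,1,0) vs β=7 → FL=W FR=S RL=S RR=S
t=4: phase=(8,1,2,1) vs β=7 → FL=W FR=S RL=S RR=S
t=5: phase=(9,2,3,2) vs β=7 → FL=W FR=S RL=S RR=S
t=7: phase=(11,4,5,4) vs β=7 → FL=W FR=S RL=S RR=S
t=8: phase=(0,5,6,5) vs β=7 → FL=S FR=S RL=S RR=S
t=12: phase=(4,9,10,9) vs β=7 → FL=S FR=W RL=W RR=W
t=19: phase=(11,4,5,4) vs β=7 → FL=W FR=S RL=S RR=S
t=22: phase=(2,7,8,7) vs β=7 → FL=S FR=W RL=W RR=W


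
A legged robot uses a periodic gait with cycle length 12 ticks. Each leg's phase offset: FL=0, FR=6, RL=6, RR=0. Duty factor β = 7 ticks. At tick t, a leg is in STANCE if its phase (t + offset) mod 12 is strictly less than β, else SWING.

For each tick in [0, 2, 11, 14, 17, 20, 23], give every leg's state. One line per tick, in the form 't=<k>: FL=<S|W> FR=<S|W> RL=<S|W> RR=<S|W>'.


t=0: phase=(0,6,6,0) vs β=7 → FL=S FR=S RL=S RR=S
t=2: phase=(2,8,8,2) vs β=7 → FL=S FR=W RL=W RR=S
t=11: phase=(11,5,5,11) vs β=7 → FL=W FR=S RL=S RR=W
t=14: phase=(2,8,8,2) vs β=7 → FL=S FR=W RL=W RR=S
t=17: phase=(5,11,11,5) vs β=7 → FL=S FR=W RL=W RR=S
t=20: phase=(8,2,2,8) vs β=7 → FL=W FR=S RL=S RR=W
t=23: phase=(11,5,5,11) vs β=7 → FL=W FR=S RL=S RR=W

t=0: FL=S FR=S RL=S RR=S
t=2: FL=S FR=W RL=W RR=S
t=11: FL=W FR=S RL=S RR=W
t=14: FL=S FR=W RL=W RR=S
t=17: FL=S FR=W RL=W RR=S
t=20: FL=W FR=S RL=S RR=W
t=23: FL=W FR=S RL=S RR=W


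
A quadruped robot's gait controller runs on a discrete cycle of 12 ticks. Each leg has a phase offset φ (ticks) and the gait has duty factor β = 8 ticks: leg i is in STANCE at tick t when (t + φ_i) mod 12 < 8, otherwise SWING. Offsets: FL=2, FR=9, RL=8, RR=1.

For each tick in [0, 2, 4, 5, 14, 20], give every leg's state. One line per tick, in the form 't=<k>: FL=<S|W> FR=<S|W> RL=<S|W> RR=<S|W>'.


t=0: phase=(2,9,8,1) vs β=8 → FL=S FR=W RL=W RR=S
t=2: phase=(4,11,10,3) vs β=8 → FL=S FR=W RL=W RR=S
t=4: phase=(6,1,0,5) vs β=8 → FL=S FR=S RL=S RR=S
t=5: phase=(7,2,1,6) vs β=8 → FL=S FR=S RL=S RR=S
t=14: phase=(4,11,10,3) vs β=8 → FL=S FR=W RL=W RR=S
t=20: phase=(10,5,4,9) vs β=8 → FL=W FR=S RL=S RR=W

t=0: FL=S FR=W RL=W RR=S
t=2: FL=S FR=W RL=W RR=S
t=4: FL=S FR=S RL=S RR=S
t=5: FL=S FR=S RL=S RR=S
t=14: FL=S FR=W RL=W RR=S
t=20: FL=W FR=S RL=S RR=W
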